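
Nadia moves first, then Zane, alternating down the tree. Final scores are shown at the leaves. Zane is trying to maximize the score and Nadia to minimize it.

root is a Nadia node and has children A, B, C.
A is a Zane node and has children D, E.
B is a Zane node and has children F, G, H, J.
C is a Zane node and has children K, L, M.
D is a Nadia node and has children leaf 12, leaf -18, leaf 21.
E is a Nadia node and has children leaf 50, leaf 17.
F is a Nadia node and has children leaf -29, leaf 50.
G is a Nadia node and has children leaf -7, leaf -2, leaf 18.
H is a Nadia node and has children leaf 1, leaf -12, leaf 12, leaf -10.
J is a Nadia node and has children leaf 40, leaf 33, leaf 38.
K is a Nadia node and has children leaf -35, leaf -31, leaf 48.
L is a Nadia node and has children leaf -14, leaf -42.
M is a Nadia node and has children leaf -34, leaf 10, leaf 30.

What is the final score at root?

-34

D (Nadia): min(12, -18, 21) = -18
E (Nadia): min(50, 17) = 17
A (Zane): max(-18, 17) = 17
F (Nadia): min(-29, 50) = -29
G (Nadia): min(-7, -2, 18) = -7
H (Nadia): min(1, -12, 12, -10) = -12
J (Nadia): min(40, 33, 38) = 33
B (Zane): max(-29, -7, -12, 33) = 33
K (Nadia): min(-35, -31, 48) = -35
L (Nadia): min(-14, -42) = -42
M (Nadia): min(-34, 10, 30) = -34
C (Zane): max(-35, -42, -34) = -34
root (Nadia): min(17, 33, -34) = -34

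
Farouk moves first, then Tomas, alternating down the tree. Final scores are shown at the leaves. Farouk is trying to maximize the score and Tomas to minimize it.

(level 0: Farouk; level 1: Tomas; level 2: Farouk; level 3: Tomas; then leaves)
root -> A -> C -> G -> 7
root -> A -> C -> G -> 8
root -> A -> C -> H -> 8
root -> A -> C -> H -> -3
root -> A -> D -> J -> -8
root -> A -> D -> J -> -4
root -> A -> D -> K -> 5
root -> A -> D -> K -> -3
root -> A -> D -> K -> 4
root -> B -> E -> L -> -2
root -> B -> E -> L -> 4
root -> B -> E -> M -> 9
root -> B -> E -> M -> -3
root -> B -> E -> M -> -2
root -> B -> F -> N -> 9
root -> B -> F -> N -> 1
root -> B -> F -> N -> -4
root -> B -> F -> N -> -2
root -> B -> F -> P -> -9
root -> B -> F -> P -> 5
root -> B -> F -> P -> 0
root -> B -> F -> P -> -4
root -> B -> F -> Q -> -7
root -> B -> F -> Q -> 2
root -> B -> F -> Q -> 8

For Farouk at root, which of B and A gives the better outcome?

A

L (Tomas): min(-2, 4) = -2
M (Tomas): min(9, -3, -2) = -3
E (Farouk): max(-2, -3) = -2
N (Tomas): min(9, 1, -4, -2) = -4
P (Tomas): min(-9, 5, 0, -4) = -9
Q (Tomas): min(-7, 2, 8) = -7
F (Farouk): max(-4, -9, -7) = -4
B (Tomas): min(-2, -4) = -4
G (Tomas): min(7, 8) = 7
H (Tomas): min(8, -3) = -3
C (Farouk): max(7, -3) = 7
J (Tomas): min(-8, -4) = -8
K (Tomas): min(5, -3, 4) = -3
D (Farouk): max(-8, -3) = -3
A (Tomas): min(7, -3) = -3
Farouk prefers the higher value; B=-4, A=-3. A is better since -3 > -4.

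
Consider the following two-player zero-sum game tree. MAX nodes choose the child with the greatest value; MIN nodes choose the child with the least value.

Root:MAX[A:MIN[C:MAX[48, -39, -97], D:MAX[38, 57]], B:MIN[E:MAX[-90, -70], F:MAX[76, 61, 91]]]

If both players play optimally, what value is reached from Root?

C (MAX): max(48, -39, -97) = 48
D (MAX): max(38, 57) = 57
A (MIN): min(48, 57) = 48
E (MAX): max(-90, -70) = -70
F (MAX): max(76, 61, 91) = 91
B (MIN): min(-70, 91) = -70
Root (MAX): max(48, -70) = 48

48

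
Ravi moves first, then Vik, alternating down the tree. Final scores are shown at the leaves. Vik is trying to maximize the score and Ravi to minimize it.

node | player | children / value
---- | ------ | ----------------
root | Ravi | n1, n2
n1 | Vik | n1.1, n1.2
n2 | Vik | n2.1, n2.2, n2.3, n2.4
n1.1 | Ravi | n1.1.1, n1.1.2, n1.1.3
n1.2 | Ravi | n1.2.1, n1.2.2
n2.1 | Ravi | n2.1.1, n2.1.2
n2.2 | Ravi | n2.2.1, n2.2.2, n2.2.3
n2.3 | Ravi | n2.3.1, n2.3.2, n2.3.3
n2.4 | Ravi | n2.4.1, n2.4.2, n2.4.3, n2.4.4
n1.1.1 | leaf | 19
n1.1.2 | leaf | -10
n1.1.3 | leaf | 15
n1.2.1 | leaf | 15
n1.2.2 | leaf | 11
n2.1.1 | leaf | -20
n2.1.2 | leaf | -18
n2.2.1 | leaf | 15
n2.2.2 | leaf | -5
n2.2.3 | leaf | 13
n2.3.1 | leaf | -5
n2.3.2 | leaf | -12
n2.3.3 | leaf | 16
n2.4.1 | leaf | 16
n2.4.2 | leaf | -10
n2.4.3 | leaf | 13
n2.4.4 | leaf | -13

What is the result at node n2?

-5

n2.1 (Ravi): min(-20, -18) = -20
n2.2 (Ravi): min(15, -5, 13) = -5
n2.3 (Ravi): min(-5, -12, 16) = -12
n2.4 (Ravi): min(16, -10, 13, -13) = -13
n2 (Vik): max(-20, -5, -12, -13) = -5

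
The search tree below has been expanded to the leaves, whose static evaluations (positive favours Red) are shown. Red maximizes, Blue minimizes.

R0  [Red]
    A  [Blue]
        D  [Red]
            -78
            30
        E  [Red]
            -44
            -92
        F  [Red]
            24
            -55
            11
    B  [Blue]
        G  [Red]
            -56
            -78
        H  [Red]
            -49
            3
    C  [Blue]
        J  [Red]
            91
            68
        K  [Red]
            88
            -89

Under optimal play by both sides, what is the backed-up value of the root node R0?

D (Red): max(-78, 30) = 30
E (Red): max(-44, -92) = -44
F (Red): max(24, -55, 11) = 24
A (Blue): min(30, -44, 24) = -44
G (Red): max(-56, -78) = -56
H (Red): max(-49, 3) = 3
B (Blue): min(-56, 3) = -56
J (Red): max(91, 68) = 91
K (Red): max(88, -89) = 88
C (Blue): min(91, 88) = 88
R0 (Red): max(-44, -56, 88) = 88

88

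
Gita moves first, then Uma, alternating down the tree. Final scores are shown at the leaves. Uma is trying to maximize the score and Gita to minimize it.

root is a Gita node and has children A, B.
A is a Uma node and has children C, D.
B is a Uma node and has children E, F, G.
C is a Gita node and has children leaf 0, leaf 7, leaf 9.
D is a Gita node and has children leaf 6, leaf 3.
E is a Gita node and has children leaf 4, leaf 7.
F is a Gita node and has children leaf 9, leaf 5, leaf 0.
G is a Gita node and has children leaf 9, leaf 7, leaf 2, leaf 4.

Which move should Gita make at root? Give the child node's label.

C (Gita): min(0, 7, 9) = 0
D (Gita): min(6, 3) = 3
A (Uma): max(0, 3) = 3
E (Gita): min(4, 7) = 4
F (Gita): min(9, 5, 0) = 0
G (Gita): min(9, 7, 2, 4) = 2
B (Uma): max(4, 0, 2) = 4
root (Gita): min(3, 4) = 3
Gita at root wants the lowest of {A=3, B=4}, so chooses A.

A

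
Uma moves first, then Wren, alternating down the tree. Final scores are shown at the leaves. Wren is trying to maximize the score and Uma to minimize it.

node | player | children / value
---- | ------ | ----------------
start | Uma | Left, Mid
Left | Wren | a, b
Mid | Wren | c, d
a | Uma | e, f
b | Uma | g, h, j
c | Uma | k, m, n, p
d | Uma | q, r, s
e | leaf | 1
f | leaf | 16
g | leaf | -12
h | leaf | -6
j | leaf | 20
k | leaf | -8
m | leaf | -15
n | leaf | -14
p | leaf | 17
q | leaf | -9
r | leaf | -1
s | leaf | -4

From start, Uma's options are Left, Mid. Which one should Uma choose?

Mid

a (Uma): min(1, 16) = 1
b (Uma): min(-12, -6, 20) = -12
Left (Wren): max(1, -12) = 1
c (Uma): min(-8, -15, -14, 17) = -15
d (Uma): min(-9, -1, -4) = -9
Mid (Wren): max(-15, -9) = -9
start (Uma): min(1, -9) = -9
Uma at start wants the lowest of {Left=1, Mid=-9}, so chooses Mid.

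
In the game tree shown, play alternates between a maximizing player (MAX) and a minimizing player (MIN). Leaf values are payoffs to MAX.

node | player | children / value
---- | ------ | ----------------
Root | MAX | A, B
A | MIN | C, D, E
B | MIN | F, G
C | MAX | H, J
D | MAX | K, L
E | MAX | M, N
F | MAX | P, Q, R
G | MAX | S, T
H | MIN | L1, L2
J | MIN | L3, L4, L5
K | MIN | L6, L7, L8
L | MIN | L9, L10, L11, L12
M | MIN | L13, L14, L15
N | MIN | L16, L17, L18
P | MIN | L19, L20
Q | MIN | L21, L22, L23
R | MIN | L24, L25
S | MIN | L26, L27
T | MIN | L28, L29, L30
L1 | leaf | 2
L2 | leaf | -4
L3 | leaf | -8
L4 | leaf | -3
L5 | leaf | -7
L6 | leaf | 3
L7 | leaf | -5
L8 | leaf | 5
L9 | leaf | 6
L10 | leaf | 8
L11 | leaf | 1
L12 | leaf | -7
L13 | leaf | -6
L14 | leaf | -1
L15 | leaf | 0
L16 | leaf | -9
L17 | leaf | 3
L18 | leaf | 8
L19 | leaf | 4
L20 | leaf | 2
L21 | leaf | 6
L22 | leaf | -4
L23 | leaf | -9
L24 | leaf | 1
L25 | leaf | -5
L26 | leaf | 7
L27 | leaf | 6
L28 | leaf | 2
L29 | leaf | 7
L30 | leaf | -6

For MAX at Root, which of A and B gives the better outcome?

H (MIN): min(2, -4) = -4
J (MIN): min(-8, -3, -7) = -8
C (MAX): max(-4, -8) = -4
K (MIN): min(3, -5, 5) = -5
L (MIN): min(6, 8, 1, -7) = -7
D (MAX): max(-5, -7) = -5
M (MIN): min(-6, -1, 0) = -6
N (MIN): min(-9, 3, 8) = -9
E (MAX): max(-6, -9) = -6
A (MIN): min(-4, -5, -6) = -6
P (MIN): min(4, 2) = 2
Q (MIN): min(6, -4, -9) = -9
R (MIN): min(1, -5) = -5
F (MAX): max(2, -9, -5) = 2
S (MIN): min(7, 6) = 6
T (MIN): min(2, 7, -6) = -6
G (MAX): max(6, -6) = 6
B (MIN): min(2, 6) = 2
MAX prefers the higher value; A=-6, B=2. B is better since 2 > -6.

B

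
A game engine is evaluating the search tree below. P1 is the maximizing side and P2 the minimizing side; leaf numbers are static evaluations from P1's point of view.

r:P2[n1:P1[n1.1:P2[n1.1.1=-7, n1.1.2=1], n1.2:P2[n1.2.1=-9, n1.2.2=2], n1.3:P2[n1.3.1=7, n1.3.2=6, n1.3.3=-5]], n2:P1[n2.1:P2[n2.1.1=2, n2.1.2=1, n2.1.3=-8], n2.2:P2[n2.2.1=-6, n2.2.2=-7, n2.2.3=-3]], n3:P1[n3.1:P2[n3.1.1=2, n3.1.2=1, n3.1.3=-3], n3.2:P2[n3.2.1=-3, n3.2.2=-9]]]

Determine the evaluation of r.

-7

n1.1 (P2): min(-7, 1) = -7
n1.2 (P2): min(-9, 2) = -9
n1.3 (P2): min(7, 6, -5) = -5
n1 (P1): max(-7, -9, -5) = -5
n2.1 (P2): min(2, 1, -8) = -8
n2.2 (P2): min(-6, -7, -3) = -7
n2 (P1): max(-8, -7) = -7
n3.1 (P2): min(2, 1, -3) = -3
n3.2 (P2): min(-3, -9) = -9
n3 (P1): max(-3, -9) = -3
r (P2): min(-5, -7, -3) = -7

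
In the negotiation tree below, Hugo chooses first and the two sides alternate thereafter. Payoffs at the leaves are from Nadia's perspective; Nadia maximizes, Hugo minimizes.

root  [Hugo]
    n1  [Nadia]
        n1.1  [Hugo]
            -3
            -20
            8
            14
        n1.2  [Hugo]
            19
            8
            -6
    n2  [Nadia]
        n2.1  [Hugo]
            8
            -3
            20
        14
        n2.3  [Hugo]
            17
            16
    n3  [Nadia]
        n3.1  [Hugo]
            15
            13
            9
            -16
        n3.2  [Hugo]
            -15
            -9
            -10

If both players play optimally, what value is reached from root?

-15

n1.1 (Hugo): min(-3, -20, 8, 14) = -20
n1.2 (Hugo): min(19, 8, -6) = -6
n1 (Nadia): max(-20, -6) = -6
n2.1 (Hugo): min(8, -3, 20) = -3
n2.3 (Hugo): min(17, 16) = 16
n2 (Nadia): max(-3, 14, 16) = 16
n3.1 (Hugo): min(15, 13, 9, -16) = -16
n3.2 (Hugo): min(-15, -9, -10) = -15
n3 (Nadia): max(-16, -15) = -15
root (Hugo): min(-6, 16, -15) = -15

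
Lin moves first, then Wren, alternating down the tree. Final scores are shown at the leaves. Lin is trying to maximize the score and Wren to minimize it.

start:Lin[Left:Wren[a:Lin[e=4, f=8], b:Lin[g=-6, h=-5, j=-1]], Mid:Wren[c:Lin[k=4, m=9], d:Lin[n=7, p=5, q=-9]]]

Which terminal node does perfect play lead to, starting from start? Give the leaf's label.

n

a (Lin): max(4, 8) = 8
b (Lin): max(-6, -5, -1) = -1
Left (Wren): min(8, -1) = -1
c (Lin): max(4, 9) = 9
d (Lin): max(7, 5, -9) = 7
Mid (Wren): min(9, 7) = 7
start (Lin): max(-1, 7) = 7
At start, Lin picks Mid (highest: 7).
At Mid, Wren picks d (lowest: 7).
At d, Lin picks n (highest: 7).
Terminal value 7.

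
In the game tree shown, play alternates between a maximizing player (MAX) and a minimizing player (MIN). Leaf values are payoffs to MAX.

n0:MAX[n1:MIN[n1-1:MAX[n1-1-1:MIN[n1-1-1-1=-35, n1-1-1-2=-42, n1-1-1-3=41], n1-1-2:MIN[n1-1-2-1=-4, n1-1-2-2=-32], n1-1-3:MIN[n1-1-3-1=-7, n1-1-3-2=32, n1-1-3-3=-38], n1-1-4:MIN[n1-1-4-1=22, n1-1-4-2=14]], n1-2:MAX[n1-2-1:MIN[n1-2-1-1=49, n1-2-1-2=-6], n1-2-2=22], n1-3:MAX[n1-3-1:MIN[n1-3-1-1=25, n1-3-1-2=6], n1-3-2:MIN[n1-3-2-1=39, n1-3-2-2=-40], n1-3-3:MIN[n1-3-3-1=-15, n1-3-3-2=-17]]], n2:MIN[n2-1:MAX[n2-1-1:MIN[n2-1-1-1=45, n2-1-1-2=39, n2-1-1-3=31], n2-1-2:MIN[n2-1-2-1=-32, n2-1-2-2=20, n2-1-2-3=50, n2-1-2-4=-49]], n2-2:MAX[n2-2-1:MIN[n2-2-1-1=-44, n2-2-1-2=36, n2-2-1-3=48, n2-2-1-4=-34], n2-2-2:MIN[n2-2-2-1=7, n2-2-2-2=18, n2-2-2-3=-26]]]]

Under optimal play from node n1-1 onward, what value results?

n1-1-1 (MIN): min(-35, -42, 41) = -42
n1-1-2 (MIN): min(-4, -32) = -32
n1-1-3 (MIN): min(-7, 32, -38) = -38
n1-1-4 (MIN): min(22, 14) = 14
n1-1 (MAX): max(-42, -32, -38, 14) = 14

14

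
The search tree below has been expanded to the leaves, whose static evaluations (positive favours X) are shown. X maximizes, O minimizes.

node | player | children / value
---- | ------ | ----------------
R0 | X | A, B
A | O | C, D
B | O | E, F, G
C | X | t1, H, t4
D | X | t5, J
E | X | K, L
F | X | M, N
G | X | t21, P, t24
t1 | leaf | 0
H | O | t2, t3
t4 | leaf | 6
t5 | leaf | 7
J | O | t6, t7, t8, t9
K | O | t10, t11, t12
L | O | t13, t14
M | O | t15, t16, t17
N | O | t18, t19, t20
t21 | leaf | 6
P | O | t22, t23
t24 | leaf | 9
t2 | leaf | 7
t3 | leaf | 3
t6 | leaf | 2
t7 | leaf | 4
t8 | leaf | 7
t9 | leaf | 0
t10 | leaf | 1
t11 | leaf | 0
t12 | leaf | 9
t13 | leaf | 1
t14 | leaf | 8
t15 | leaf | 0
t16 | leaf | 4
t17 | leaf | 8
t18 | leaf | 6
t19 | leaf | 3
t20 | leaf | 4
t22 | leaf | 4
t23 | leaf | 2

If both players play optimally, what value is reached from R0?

H (O): min(7, 3) = 3
C (X): max(0, 3, 6) = 6
J (O): min(2, 4, 7, 0) = 0
D (X): max(7, 0) = 7
A (O): min(6, 7) = 6
K (O): min(1, 0, 9) = 0
L (O): min(1, 8) = 1
E (X): max(0, 1) = 1
M (O): min(0, 4, 8) = 0
N (O): min(6, 3, 4) = 3
F (X): max(0, 3) = 3
P (O): min(4, 2) = 2
G (X): max(6, 2, 9) = 9
B (O): min(1, 3, 9) = 1
R0 (X): max(6, 1) = 6

6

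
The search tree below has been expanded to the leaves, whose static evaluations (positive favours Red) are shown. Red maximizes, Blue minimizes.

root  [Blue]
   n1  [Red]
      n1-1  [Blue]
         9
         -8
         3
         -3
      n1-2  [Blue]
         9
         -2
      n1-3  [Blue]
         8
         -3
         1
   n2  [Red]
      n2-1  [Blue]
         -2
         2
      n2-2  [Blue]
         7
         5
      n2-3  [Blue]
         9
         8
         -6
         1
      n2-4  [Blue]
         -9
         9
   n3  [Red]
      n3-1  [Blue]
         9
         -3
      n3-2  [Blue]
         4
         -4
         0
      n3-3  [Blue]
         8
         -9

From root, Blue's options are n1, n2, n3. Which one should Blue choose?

n1-1 (Blue): min(9, -8, 3, -3) = -8
n1-2 (Blue): min(9, -2) = -2
n1-3 (Blue): min(8, -3, 1) = -3
n1 (Red): max(-8, -2, -3) = -2
n2-1 (Blue): min(-2, 2) = -2
n2-2 (Blue): min(7, 5) = 5
n2-3 (Blue): min(9, 8, -6, 1) = -6
n2-4 (Blue): min(-9, 9) = -9
n2 (Red): max(-2, 5, -6, -9) = 5
n3-1 (Blue): min(9, -3) = -3
n3-2 (Blue): min(4, -4, 0) = -4
n3-3 (Blue): min(8, -9) = -9
n3 (Red): max(-3, -4, -9) = -3
root (Blue): min(-2, 5, -3) = -3
Blue at root wants the lowest of {n1=-2, n2=5, n3=-3}, so chooses n3.

n3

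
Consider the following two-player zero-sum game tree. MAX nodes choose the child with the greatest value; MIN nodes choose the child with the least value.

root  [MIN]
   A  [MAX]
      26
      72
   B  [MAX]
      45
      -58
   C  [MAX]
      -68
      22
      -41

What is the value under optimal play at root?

22

A (MAX): max(26, 72) = 72
B (MAX): max(45, -58) = 45
C (MAX): max(-68, 22, -41) = 22
root (MIN): min(72, 45, 22) = 22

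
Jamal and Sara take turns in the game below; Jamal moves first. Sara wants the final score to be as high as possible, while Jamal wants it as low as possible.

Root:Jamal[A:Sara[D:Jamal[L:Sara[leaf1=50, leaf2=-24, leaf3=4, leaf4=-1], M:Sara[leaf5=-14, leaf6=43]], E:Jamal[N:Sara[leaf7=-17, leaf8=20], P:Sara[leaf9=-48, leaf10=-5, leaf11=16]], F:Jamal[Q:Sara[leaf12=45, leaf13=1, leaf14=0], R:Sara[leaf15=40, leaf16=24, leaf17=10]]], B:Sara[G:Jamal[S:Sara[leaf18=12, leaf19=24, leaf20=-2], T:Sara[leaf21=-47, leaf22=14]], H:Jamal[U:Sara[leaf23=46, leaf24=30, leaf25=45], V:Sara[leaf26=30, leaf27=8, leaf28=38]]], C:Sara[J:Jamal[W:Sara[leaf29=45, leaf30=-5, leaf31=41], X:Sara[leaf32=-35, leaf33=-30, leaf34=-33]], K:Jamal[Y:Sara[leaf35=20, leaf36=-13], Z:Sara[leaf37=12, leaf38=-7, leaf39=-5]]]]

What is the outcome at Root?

L (Sara): max(50, -24, 4, -1) = 50
M (Sara): max(-14, 43) = 43
D (Jamal): min(50, 43) = 43
N (Sara): max(-17, 20) = 20
P (Sara): max(-48, -5, 16) = 16
E (Jamal): min(20, 16) = 16
Q (Sara): max(45, 1, 0) = 45
R (Sara): max(40, 24, 10) = 40
F (Jamal): min(45, 40) = 40
A (Sara): max(43, 16, 40) = 43
S (Sara): max(12, 24, -2) = 24
T (Sara): max(-47, 14) = 14
G (Jamal): min(24, 14) = 14
U (Sara): max(46, 30, 45) = 46
V (Sara): max(30, 8, 38) = 38
H (Jamal): min(46, 38) = 38
B (Sara): max(14, 38) = 38
W (Sara): max(45, -5, 41) = 45
X (Sara): max(-35, -30, -33) = -30
J (Jamal): min(45, -30) = -30
Y (Sara): max(20, -13) = 20
Z (Sara): max(12, -7, -5) = 12
K (Jamal): min(20, 12) = 12
C (Sara): max(-30, 12) = 12
Root (Jamal): min(43, 38, 12) = 12

12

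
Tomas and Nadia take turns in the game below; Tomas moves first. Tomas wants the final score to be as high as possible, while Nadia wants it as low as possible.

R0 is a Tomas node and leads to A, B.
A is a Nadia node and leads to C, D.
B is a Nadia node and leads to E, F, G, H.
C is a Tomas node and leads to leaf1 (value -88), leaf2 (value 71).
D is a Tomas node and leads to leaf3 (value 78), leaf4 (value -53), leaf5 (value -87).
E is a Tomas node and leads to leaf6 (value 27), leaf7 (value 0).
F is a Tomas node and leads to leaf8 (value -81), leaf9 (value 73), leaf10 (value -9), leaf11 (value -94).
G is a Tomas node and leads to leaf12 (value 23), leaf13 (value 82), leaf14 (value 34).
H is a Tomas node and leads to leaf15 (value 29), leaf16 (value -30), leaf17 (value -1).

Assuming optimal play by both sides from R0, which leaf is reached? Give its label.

C (Tomas): max(-88, 71) = 71
D (Tomas): max(78, -53, -87) = 78
A (Nadia): min(71, 78) = 71
E (Tomas): max(27, 0) = 27
F (Tomas): max(-81, 73, -9, -94) = 73
G (Tomas): max(23, 82, 34) = 82
H (Tomas): max(29, -30, -1) = 29
B (Nadia): min(27, 73, 82, 29) = 27
R0 (Tomas): max(71, 27) = 71
At R0, Tomas picks A (highest: 71).
At A, Nadia picks C (lowest: 71).
At C, Tomas picks leaf2 (highest: 71).
Terminal value 71.

leaf2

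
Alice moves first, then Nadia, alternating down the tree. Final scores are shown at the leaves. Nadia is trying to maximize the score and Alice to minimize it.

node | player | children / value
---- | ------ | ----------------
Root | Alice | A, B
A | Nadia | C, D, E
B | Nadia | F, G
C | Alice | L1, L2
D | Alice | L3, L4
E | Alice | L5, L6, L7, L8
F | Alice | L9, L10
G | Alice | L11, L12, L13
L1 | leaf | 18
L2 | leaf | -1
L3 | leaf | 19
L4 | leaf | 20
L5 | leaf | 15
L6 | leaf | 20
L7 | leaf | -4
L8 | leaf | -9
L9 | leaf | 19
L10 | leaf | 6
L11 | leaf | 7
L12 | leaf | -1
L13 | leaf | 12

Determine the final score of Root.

C (Alice): min(18, -1) = -1
D (Alice): min(19, 20) = 19
E (Alice): min(15, 20, -4, -9) = -9
A (Nadia): max(-1, 19, -9) = 19
F (Alice): min(19, 6) = 6
G (Alice): min(7, -1, 12) = -1
B (Nadia): max(6, -1) = 6
Root (Alice): min(19, 6) = 6

6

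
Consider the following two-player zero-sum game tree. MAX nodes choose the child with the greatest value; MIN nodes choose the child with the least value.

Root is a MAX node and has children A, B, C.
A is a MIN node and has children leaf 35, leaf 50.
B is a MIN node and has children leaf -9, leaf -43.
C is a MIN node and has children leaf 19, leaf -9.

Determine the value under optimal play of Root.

A (MIN): min(35, 50) = 35
B (MIN): min(-9, -43) = -43
C (MIN): min(19, -9) = -9
Root (MAX): max(35, -43, -9) = 35

35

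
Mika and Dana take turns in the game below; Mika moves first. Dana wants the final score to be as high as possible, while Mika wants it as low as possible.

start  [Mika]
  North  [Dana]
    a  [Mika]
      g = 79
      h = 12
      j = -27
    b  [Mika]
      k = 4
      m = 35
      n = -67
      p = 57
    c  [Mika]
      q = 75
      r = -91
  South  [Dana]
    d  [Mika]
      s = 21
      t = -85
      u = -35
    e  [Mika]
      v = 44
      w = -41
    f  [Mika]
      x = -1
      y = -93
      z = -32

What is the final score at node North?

a (Mika): min(79, 12, -27) = -27
b (Mika): min(4, 35, -67, 57) = -67
c (Mika): min(75, -91) = -91
North (Dana): max(-27, -67, -91) = -27

-27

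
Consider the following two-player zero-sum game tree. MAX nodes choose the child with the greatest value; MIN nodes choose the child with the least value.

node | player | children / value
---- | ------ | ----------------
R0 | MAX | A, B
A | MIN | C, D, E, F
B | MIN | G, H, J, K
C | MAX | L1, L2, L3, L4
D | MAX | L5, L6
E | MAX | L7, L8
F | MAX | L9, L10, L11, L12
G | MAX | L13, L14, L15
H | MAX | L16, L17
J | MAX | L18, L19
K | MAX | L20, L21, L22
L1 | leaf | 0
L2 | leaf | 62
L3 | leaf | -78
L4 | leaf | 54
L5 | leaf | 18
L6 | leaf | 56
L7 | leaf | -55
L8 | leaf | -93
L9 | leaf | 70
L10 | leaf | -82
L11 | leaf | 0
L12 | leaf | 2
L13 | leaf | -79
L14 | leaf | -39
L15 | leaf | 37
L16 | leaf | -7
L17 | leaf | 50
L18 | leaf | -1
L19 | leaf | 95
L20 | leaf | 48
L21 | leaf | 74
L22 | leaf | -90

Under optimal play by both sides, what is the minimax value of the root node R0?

C (MAX): max(0, 62, -78, 54) = 62
D (MAX): max(18, 56) = 56
E (MAX): max(-55, -93) = -55
F (MAX): max(70, -82, 0, 2) = 70
A (MIN): min(62, 56, -55, 70) = -55
G (MAX): max(-79, -39, 37) = 37
H (MAX): max(-7, 50) = 50
J (MAX): max(-1, 95) = 95
K (MAX): max(48, 74, -90) = 74
B (MIN): min(37, 50, 95, 74) = 37
R0 (MAX): max(-55, 37) = 37

37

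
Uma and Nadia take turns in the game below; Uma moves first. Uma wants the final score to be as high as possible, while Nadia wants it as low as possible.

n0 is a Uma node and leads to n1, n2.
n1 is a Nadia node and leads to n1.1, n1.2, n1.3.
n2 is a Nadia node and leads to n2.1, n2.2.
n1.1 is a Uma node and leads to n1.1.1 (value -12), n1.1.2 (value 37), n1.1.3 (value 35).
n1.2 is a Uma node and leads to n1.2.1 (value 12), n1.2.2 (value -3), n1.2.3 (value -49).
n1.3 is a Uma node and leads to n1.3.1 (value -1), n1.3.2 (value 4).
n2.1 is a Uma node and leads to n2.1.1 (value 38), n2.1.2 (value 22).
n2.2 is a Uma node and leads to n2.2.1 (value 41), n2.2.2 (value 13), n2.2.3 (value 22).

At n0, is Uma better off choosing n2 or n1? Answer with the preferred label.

n2

n2.1 (Uma): max(38, 22) = 38
n2.2 (Uma): max(41, 13, 22) = 41
n2 (Nadia): min(38, 41) = 38
n1.1 (Uma): max(-12, 37, 35) = 37
n1.2 (Uma): max(12, -3, -49) = 12
n1.3 (Uma): max(-1, 4) = 4
n1 (Nadia): min(37, 12, 4) = 4
Uma prefers the higher value; n2=38, n1=4. n2 is better since 38 > 4.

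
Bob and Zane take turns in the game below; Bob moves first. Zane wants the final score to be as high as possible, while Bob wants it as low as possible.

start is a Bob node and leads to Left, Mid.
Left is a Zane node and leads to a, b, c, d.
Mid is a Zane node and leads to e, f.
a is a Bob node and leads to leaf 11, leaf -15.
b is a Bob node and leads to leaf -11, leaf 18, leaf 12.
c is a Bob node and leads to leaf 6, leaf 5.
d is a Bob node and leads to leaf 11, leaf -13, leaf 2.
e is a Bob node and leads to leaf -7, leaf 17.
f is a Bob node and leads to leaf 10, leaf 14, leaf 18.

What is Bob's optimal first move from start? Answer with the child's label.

Left

a (Bob): min(11, -15) = -15
b (Bob): min(-11, 18, 12) = -11
c (Bob): min(6, 5) = 5
d (Bob): min(11, -13, 2) = -13
Left (Zane): max(-15, -11, 5, -13) = 5
e (Bob): min(-7, 17) = -7
f (Bob): min(10, 14, 18) = 10
Mid (Zane): max(-7, 10) = 10
start (Bob): min(5, 10) = 5
Bob at start wants the lowest of {Left=5, Mid=10}, so chooses Left.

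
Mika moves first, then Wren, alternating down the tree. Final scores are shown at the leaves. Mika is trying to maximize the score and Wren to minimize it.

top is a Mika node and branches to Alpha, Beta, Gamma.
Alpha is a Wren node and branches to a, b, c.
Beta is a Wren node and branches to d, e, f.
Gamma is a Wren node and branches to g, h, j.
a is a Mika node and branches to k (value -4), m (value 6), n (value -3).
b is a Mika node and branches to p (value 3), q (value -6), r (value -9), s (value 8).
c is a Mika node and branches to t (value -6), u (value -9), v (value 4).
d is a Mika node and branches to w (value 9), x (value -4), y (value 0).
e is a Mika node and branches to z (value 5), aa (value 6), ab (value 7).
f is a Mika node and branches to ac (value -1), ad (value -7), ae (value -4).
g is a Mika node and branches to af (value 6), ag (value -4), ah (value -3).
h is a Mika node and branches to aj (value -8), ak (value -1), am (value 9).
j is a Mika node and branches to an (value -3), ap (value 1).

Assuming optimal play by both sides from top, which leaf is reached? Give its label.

v

a (Mika): max(-4, 6, -3) = 6
b (Mika): max(3, -6, -9, 8) = 8
c (Mika): max(-6, -9, 4) = 4
Alpha (Wren): min(6, 8, 4) = 4
d (Mika): max(9, -4, 0) = 9
e (Mika): max(5, 6, 7) = 7
f (Mika): max(-1, -7, -4) = -1
Beta (Wren): min(9, 7, -1) = -1
g (Mika): max(6, -4, -3) = 6
h (Mika): max(-8, -1, 9) = 9
j (Mika): max(-3, 1) = 1
Gamma (Wren): min(6, 9, 1) = 1
top (Mika): max(4, -1, 1) = 4
At top, Mika picks Alpha (highest: 4).
At Alpha, Wren picks c (lowest: 4).
At c, Mika picks v (highest: 4).
Terminal value 4.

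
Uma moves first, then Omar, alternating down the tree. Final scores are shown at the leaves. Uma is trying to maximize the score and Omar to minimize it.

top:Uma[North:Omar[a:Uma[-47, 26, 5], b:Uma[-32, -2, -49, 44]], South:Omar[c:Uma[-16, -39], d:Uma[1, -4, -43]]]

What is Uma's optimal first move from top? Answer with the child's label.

a (Uma): max(-47, 26, 5) = 26
b (Uma): max(-32, -2, -49, 44) = 44
North (Omar): min(26, 44) = 26
c (Uma): max(-16, -39) = -16
d (Uma): max(1, -4, -43) = 1
South (Omar): min(-16, 1) = -16
top (Uma): max(26, -16) = 26
Uma at top wants the highest of {North=26, South=-16}, so chooses North.

North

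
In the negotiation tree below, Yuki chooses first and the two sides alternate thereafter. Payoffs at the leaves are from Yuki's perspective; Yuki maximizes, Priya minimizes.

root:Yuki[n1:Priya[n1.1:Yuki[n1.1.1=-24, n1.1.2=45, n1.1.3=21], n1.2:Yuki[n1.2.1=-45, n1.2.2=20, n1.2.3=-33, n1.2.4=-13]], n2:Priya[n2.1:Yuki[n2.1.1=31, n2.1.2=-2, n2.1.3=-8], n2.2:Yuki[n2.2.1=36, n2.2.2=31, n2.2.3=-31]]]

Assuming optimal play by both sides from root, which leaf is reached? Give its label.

n1.1 (Yuki): max(-24, 45, 21) = 45
n1.2 (Yuki): max(-45, 20, -33, -13) = 20
n1 (Priya): min(45, 20) = 20
n2.1 (Yuki): max(31, -2, -8) = 31
n2.2 (Yuki): max(36, 31, -31) = 36
n2 (Priya): min(31, 36) = 31
root (Yuki): max(20, 31) = 31
At root, Yuki picks n2 (highest: 31).
At n2, Priya picks n2.1 (lowest: 31).
At n2.1, Yuki picks n2.1.1 (highest: 31).
Terminal value 31.

n2.1.1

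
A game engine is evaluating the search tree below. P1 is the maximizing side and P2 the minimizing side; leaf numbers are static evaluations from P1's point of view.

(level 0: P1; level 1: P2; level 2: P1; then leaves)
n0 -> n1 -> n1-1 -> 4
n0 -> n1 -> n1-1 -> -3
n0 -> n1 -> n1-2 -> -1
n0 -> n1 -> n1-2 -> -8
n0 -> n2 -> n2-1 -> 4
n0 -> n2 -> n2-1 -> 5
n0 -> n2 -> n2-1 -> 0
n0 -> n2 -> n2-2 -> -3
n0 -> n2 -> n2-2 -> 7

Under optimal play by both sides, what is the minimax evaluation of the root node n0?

5

n1-1 (P1): max(4, -3) = 4
n1-2 (P1): max(-1, -8) = -1
n1 (P2): min(4, -1) = -1
n2-1 (P1): max(4, 5, 0) = 5
n2-2 (P1): max(-3, 7) = 7
n2 (P2): min(5, 7) = 5
n0 (P1): max(-1, 5) = 5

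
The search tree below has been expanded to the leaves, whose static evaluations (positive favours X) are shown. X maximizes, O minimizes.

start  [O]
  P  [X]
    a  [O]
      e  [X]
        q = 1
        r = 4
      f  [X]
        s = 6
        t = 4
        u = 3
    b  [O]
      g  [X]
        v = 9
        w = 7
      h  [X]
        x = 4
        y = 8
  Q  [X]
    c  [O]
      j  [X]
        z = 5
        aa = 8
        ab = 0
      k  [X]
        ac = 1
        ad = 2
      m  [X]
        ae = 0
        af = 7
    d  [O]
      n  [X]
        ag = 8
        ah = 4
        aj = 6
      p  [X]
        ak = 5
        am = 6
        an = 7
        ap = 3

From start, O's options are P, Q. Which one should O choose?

Q

e (X): max(1, 4) = 4
f (X): max(6, 4, 3) = 6
a (O): min(4, 6) = 4
g (X): max(9, 7) = 9
h (X): max(4, 8) = 8
b (O): min(9, 8) = 8
P (X): max(4, 8) = 8
j (X): max(5, 8, 0) = 8
k (X): max(1, 2) = 2
m (X): max(0, 7) = 7
c (O): min(8, 2, 7) = 2
n (X): max(8, 4, 6) = 8
p (X): max(5, 6, 7, 3) = 7
d (O): min(8, 7) = 7
Q (X): max(2, 7) = 7
start (O): min(8, 7) = 7
O at start wants the lowest of {P=8, Q=7}, so chooses Q.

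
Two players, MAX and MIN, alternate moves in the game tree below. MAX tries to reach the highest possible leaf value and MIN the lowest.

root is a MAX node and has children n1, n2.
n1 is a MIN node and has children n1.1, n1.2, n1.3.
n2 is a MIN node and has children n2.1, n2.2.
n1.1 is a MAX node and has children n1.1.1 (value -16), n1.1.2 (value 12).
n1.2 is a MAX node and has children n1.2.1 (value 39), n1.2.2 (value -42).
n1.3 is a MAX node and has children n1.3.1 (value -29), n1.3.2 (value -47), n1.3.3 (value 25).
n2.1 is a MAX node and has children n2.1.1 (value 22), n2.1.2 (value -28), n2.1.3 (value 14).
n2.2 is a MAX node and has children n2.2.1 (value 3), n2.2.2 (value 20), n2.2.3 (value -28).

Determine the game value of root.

n1.1 (MAX): max(-16, 12) = 12
n1.2 (MAX): max(39, -42) = 39
n1.3 (MAX): max(-29, -47, 25) = 25
n1 (MIN): min(12, 39, 25) = 12
n2.1 (MAX): max(22, -28, 14) = 22
n2.2 (MAX): max(3, 20, -28) = 20
n2 (MIN): min(22, 20) = 20
root (MAX): max(12, 20) = 20

20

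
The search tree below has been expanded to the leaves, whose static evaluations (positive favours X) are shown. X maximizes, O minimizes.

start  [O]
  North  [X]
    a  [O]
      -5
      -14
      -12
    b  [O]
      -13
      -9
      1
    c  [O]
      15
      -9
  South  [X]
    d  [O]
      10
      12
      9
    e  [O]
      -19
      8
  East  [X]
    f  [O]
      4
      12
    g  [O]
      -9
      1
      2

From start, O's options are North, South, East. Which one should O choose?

a (O): min(-5, -14, -12) = -14
b (O): min(-13, -9, 1) = -13
c (O): min(15, -9) = -9
North (X): max(-14, -13, -9) = -9
d (O): min(10, 12, 9) = 9
e (O): min(-19, 8) = -19
South (X): max(9, -19) = 9
f (O): min(4, 12) = 4
g (O): min(-9, 1, 2) = -9
East (X): max(4, -9) = 4
start (O): min(-9, 9, 4) = -9
O at start wants the lowest of {North=-9, South=9, East=4}, so chooses North.

North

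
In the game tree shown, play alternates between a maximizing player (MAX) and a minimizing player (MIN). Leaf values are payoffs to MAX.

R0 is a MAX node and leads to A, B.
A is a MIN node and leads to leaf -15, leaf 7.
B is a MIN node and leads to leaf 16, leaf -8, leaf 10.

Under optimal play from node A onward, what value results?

-15

A (MIN): min(-15, 7) = -15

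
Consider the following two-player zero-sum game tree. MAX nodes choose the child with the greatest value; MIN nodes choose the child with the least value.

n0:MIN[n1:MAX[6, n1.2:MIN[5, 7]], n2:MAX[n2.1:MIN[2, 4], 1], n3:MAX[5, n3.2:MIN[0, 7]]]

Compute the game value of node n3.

n3.2 (MIN): min(0, 7) = 0
n3 (MAX): max(5, 0) = 5

5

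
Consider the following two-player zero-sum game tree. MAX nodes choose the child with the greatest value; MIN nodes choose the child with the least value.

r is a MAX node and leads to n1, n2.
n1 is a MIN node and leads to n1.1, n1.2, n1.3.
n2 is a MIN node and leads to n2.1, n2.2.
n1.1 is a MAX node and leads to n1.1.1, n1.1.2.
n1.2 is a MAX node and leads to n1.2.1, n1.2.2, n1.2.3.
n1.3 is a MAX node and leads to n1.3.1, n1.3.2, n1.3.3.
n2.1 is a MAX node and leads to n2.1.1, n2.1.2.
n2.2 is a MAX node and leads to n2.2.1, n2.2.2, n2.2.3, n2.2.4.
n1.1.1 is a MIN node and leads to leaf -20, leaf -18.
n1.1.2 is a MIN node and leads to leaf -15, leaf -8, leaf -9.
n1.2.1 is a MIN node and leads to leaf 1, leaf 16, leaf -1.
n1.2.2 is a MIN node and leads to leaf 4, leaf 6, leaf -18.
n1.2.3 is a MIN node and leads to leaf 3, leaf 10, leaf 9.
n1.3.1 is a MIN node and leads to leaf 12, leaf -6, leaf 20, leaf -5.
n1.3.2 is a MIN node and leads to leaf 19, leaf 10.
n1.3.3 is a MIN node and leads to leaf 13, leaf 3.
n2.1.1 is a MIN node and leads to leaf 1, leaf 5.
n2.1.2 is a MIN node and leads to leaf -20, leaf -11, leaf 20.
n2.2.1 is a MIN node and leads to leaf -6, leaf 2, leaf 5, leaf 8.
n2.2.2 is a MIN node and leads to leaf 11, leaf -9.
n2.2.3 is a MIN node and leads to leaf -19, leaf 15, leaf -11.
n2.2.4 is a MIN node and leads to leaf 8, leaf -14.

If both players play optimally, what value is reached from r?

n1.1.1 (MIN): min(-20, -18) = -20
n1.1.2 (MIN): min(-15, -8, -9) = -15
n1.1 (MAX): max(-20, -15) = -15
n1.2.1 (MIN): min(1, 16, -1) = -1
n1.2.2 (MIN): min(4, 6, -18) = -18
n1.2.3 (MIN): min(3, 10, 9) = 3
n1.2 (MAX): max(-1, -18, 3) = 3
n1.3.1 (MIN): min(12, -6, 20, -5) = -6
n1.3.2 (MIN): min(19, 10) = 10
n1.3.3 (MIN): min(13, 3) = 3
n1.3 (MAX): max(-6, 10, 3) = 10
n1 (MIN): min(-15, 3, 10) = -15
n2.1.1 (MIN): min(1, 5) = 1
n2.1.2 (MIN): min(-20, -11, 20) = -20
n2.1 (MAX): max(1, -20) = 1
n2.2.1 (MIN): min(-6, 2, 5, 8) = -6
n2.2.2 (MIN): min(11, -9) = -9
n2.2.3 (MIN): min(-19, 15, -11) = -19
n2.2.4 (MIN): min(8, -14) = -14
n2.2 (MAX): max(-6, -9, -19, -14) = -6
n2 (MIN): min(1, -6) = -6
r (MAX): max(-15, -6) = -6

-6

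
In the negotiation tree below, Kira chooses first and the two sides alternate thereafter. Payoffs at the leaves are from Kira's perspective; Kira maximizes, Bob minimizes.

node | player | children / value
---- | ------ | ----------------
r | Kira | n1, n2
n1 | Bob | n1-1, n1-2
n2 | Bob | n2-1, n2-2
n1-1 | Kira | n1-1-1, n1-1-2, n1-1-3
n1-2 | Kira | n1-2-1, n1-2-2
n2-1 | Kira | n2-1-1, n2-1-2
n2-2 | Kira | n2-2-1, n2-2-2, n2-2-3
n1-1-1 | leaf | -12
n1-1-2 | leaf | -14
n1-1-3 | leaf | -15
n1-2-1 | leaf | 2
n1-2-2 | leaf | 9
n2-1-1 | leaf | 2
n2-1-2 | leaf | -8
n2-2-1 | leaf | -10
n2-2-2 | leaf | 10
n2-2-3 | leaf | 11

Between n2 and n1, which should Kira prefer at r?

n2-1 (Kira): max(2, -8) = 2
n2-2 (Kira): max(-10, 10, 11) = 11
n2 (Bob): min(2, 11) = 2
n1-1 (Kira): max(-12, -14, -15) = -12
n1-2 (Kira): max(2, 9) = 9
n1 (Bob): min(-12, 9) = -12
Kira prefers the higher value; n2=2, n1=-12. n2 is better since 2 > -12.

n2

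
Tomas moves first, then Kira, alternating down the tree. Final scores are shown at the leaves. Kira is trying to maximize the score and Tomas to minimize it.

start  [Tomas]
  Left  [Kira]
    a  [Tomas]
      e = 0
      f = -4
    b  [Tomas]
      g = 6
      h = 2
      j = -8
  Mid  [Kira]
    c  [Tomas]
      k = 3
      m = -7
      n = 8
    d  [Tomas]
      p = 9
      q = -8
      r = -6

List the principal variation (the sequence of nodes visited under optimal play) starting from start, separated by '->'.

start -> Mid -> c -> m

a (Tomas): min(0, -4) = -4
b (Tomas): min(6, 2, -8) = -8
Left (Kira): max(-4, -8) = -4
c (Tomas): min(3, -7, 8) = -7
d (Tomas): min(9, -8, -6) = -8
Mid (Kira): max(-7, -8) = -7
start (Tomas): min(-4, -7) = -7
At start, Tomas picks Mid (lowest: -7).
At Mid, Kira picks c (highest: -7).
At c, Tomas picks m (lowest: -7).
Terminal value -7.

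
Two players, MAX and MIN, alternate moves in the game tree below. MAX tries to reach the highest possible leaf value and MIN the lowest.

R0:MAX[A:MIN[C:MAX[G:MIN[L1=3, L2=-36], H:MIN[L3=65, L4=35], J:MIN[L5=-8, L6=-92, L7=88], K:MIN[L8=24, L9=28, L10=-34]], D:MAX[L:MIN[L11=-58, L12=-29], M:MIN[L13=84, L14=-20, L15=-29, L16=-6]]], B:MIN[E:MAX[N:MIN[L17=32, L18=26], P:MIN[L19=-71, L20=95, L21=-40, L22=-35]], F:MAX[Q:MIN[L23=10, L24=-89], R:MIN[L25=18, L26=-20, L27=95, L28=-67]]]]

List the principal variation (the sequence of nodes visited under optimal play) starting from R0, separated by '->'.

G (MIN): min(3, -36) = -36
H (MIN): min(65, 35) = 35
J (MIN): min(-8, -92, 88) = -92
K (MIN): min(24, 28, -34) = -34
C (MAX): max(-36, 35, -92, -34) = 35
L (MIN): min(-58, -29) = -58
M (MIN): min(84, -20, -29, -6) = -29
D (MAX): max(-58, -29) = -29
A (MIN): min(35, -29) = -29
N (MIN): min(32, 26) = 26
P (MIN): min(-71, 95, -40, -35) = -71
E (MAX): max(26, -71) = 26
Q (MIN): min(10, -89) = -89
R (MIN): min(18, -20, 95, -67) = -67
F (MAX): max(-89, -67) = -67
B (MIN): min(26, -67) = -67
R0 (MAX): max(-29, -67) = -29
At R0, MAX picks A (highest: -29).
At A, MIN picks D (lowest: -29).
At D, MAX picks M (highest: -29).
At M, MIN picks L15 (lowest: -29).
Terminal value -29.

R0 -> A -> D -> M -> L15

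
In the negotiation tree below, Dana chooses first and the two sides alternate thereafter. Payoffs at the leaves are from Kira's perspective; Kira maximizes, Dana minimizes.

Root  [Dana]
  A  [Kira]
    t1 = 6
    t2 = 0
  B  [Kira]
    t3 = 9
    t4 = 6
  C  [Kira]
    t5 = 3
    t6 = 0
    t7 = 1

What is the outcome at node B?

9

B (Kira): max(9, 6) = 9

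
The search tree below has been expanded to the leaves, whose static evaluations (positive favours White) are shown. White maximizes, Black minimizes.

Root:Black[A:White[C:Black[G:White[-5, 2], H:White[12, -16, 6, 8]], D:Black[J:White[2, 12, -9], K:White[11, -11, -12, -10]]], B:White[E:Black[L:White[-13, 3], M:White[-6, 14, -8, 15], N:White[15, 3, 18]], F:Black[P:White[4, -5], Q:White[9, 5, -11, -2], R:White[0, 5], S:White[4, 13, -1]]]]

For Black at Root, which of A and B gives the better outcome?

G (White): max(-5, 2) = 2
H (White): max(12, -16, 6, 8) = 12
C (Black): min(2, 12) = 2
J (White): max(2, 12, -9) = 12
K (White): max(11, -11, -12, -10) = 11
D (Black): min(12, 11) = 11
A (White): max(2, 11) = 11
L (White): max(-13, 3) = 3
M (White): max(-6, 14, -8, 15) = 15
N (White): max(15, 3, 18) = 18
E (Black): min(3, 15, 18) = 3
P (White): max(4, -5) = 4
Q (White): max(9, 5, -11, -2) = 9
R (White): max(0, 5) = 5
S (White): max(4, 13, -1) = 13
F (Black): min(4, 9, 5, 13) = 4
B (White): max(3, 4) = 4
Black prefers the lower value; A=11, B=4. B is better since 4 < 11.

B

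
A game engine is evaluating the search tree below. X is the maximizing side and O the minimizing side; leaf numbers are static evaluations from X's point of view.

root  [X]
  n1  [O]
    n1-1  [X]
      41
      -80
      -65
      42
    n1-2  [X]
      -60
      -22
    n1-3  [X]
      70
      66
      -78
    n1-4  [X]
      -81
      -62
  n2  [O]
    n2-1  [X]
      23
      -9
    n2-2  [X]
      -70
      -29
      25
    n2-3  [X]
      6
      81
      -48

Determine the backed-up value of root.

n1-1 (X): max(41, -80, -65, 42) = 42
n1-2 (X): max(-60, -22) = -22
n1-3 (X): max(70, 66, -78) = 70
n1-4 (X): max(-81, -62) = -62
n1 (O): min(42, -22, 70, -62) = -62
n2-1 (X): max(23, -9) = 23
n2-2 (X): max(-70, -29, 25) = 25
n2-3 (X): max(6, 81, -48) = 81
n2 (O): min(23, 25, 81) = 23
root (X): max(-62, 23) = 23

23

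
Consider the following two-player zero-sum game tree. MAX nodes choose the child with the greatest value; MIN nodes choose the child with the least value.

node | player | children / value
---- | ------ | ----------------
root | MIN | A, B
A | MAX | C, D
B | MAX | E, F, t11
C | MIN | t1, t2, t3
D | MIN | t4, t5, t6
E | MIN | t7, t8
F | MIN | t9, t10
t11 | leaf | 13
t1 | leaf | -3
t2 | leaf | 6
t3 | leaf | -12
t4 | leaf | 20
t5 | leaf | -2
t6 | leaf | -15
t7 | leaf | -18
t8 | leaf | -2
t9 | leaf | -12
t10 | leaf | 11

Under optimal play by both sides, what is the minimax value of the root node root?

C (MIN): min(-3, 6, -12) = -12
D (MIN): min(20, -2, -15) = -15
A (MAX): max(-12, -15) = -12
E (MIN): min(-18, -2) = -18
F (MIN): min(-12, 11) = -12
B (MAX): max(-18, -12, 13) = 13
root (MIN): min(-12, 13) = -12

-12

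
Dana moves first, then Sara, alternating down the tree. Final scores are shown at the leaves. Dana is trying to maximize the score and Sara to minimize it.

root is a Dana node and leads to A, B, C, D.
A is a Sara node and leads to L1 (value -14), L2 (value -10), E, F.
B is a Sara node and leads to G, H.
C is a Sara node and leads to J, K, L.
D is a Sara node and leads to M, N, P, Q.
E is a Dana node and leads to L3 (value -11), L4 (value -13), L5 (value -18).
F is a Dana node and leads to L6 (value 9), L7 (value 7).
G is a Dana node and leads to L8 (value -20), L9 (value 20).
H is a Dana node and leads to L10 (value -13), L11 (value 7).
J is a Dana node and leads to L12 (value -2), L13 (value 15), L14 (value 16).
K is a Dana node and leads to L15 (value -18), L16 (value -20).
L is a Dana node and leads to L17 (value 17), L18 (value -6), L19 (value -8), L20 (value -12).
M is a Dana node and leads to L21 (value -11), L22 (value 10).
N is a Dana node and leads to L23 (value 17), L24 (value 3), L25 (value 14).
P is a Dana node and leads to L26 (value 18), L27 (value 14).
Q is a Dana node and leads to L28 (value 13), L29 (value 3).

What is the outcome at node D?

10

M (Dana): max(-11, 10) = 10
N (Dana): max(17, 3, 14) = 17
P (Dana): max(18, 14) = 18
Q (Dana): max(13, 3) = 13
D (Sara): min(10, 17, 18, 13) = 10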